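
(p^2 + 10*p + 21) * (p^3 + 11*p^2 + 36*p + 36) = p^5 + 21*p^4 + 167*p^3 + 627*p^2 + 1116*p + 756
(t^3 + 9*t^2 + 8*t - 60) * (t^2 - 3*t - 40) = t^5 + 6*t^4 - 59*t^3 - 444*t^2 - 140*t + 2400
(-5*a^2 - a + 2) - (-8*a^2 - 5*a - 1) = 3*a^2 + 4*a + 3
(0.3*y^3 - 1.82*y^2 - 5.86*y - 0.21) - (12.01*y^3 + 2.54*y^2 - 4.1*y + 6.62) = -11.71*y^3 - 4.36*y^2 - 1.76*y - 6.83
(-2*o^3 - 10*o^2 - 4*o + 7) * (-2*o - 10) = 4*o^4 + 40*o^3 + 108*o^2 + 26*o - 70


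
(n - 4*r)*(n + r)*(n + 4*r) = n^3 + n^2*r - 16*n*r^2 - 16*r^3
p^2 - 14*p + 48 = (p - 8)*(p - 6)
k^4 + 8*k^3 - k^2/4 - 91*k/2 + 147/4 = (k - 3/2)*(k - 1)*(k + 7/2)*(k + 7)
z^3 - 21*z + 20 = (z - 4)*(z - 1)*(z + 5)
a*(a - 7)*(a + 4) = a^3 - 3*a^2 - 28*a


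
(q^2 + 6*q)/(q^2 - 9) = q*(q + 6)/(q^2 - 9)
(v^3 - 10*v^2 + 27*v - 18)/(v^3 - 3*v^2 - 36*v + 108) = (v - 1)/(v + 6)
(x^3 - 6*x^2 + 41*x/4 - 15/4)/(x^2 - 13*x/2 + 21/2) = (4*x^2 - 12*x + 5)/(2*(2*x - 7))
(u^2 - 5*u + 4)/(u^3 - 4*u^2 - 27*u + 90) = (u^2 - 5*u + 4)/(u^3 - 4*u^2 - 27*u + 90)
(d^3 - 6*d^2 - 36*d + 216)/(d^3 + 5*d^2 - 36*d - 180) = (d - 6)/(d + 5)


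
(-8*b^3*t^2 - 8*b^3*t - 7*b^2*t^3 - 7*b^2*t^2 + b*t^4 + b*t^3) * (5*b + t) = -40*b^4*t^2 - 40*b^4*t - 43*b^3*t^3 - 43*b^3*t^2 - 2*b^2*t^4 - 2*b^2*t^3 + b*t^5 + b*t^4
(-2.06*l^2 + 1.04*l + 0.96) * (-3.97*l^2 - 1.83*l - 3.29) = 8.1782*l^4 - 0.359*l^3 + 1.063*l^2 - 5.1784*l - 3.1584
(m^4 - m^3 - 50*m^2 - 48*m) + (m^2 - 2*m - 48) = m^4 - m^3 - 49*m^2 - 50*m - 48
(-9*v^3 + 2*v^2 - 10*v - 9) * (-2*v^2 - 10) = 18*v^5 - 4*v^4 + 110*v^3 - 2*v^2 + 100*v + 90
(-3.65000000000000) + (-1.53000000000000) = -5.18000000000000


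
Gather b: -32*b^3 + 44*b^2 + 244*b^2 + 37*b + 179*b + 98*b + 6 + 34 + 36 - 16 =-32*b^3 + 288*b^2 + 314*b + 60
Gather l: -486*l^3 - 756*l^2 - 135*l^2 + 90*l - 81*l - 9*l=-486*l^3 - 891*l^2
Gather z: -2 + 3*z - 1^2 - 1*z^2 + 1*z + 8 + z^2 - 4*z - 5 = 0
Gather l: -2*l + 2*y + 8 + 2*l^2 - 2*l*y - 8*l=2*l^2 + l*(-2*y - 10) + 2*y + 8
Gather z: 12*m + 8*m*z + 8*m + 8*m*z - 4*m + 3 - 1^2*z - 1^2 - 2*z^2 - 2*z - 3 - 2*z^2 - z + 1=16*m - 4*z^2 + z*(16*m - 4)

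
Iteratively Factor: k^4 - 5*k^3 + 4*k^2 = (k)*(k^3 - 5*k^2 + 4*k) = k*(k - 4)*(k^2 - k) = k*(k - 4)*(k - 1)*(k)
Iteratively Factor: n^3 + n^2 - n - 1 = (n - 1)*(n^2 + 2*n + 1) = (n - 1)*(n + 1)*(n + 1)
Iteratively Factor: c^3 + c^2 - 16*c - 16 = (c + 4)*(c^2 - 3*c - 4) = (c - 4)*(c + 4)*(c + 1)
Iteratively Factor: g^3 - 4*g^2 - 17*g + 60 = (g - 3)*(g^2 - g - 20) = (g - 5)*(g - 3)*(g + 4)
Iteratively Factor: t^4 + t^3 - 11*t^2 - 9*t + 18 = (t + 3)*(t^3 - 2*t^2 - 5*t + 6) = (t - 3)*(t + 3)*(t^2 + t - 2) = (t - 3)*(t + 2)*(t + 3)*(t - 1)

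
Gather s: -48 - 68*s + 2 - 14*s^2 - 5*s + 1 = -14*s^2 - 73*s - 45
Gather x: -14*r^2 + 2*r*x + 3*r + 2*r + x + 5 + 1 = -14*r^2 + 5*r + x*(2*r + 1) + 6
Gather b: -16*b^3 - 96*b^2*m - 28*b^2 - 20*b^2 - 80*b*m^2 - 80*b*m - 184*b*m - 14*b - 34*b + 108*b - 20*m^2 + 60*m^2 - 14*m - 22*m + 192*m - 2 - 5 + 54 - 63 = -16*b^3 + b^2*(-96*m - 48) + b*(-80*m^2 - 264*m + 60) + 40*m^2 + 156*m - 16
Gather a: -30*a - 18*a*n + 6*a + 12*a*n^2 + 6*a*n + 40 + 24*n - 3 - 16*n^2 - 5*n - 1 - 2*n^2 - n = a*(12*n^2 - 12*n - 24) - 18*n^2 + 18*n + 36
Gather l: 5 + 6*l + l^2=l^2 + 6*l + 5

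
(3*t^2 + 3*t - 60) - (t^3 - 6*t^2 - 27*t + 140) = -t^3 + 9*t^2 + 30*t - 200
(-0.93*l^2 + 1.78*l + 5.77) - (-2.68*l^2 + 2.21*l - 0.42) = 1.75*l^2 - 0.43*l + 6.19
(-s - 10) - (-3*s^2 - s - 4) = 3*s^2 - 6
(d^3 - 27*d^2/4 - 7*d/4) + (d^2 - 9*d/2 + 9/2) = d^3 - 23*d^2/4 - 25*d/4 + 9/2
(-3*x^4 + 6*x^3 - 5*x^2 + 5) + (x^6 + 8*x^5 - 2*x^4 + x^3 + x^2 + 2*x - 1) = x^6 + 8*x^5 - 5*x^4 + 7*x^3 - 4*x^2 + 2*x + 4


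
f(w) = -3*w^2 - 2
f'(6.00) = -36.00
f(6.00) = -110.00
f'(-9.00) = 54.00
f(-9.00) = -245.00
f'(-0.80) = 4.80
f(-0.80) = -3.92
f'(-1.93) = 11.58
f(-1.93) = -13.17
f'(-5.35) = 32.10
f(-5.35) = -87.87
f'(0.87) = -5.22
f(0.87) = -4.27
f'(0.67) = -4.02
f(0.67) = -3.35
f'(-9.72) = 58.32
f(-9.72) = -285.44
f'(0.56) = -3.36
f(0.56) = -2.94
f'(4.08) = -24.48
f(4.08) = -51.94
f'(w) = -6*w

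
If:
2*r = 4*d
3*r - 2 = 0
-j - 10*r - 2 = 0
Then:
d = 1/3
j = -26/3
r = 2/3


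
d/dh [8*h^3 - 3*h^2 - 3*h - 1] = 24*h^2 - 6*h - 3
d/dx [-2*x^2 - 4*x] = -4*x - 4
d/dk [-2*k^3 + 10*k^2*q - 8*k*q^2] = -6*k^2 + 20*k*q - 8*q^2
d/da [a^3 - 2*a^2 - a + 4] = 3*a^2 - 4*a - 1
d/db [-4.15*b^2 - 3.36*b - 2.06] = -8.3*b - 3.36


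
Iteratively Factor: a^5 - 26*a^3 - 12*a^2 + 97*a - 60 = (a - 5)*(a^4 + 5*a^3 - a^2 - 17*a + 12) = (a - 5)*(a - 1)*(a^3 + 6*a^2 + 5*a - 12) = (a - 5)*(a - 1)^2*(a^2 + 7*a + 12) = (a - 5)*(a - 1)^2*(a + 4)*(a + 3)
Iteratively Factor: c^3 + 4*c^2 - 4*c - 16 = (c - 2)*(c^2 + 6*c + 8) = (c - 2)*(c + 2)*(c + 4)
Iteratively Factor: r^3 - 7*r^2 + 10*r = (r - 2)*(r^2 - 5*r) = (r - 5)*(r - 2)*(r)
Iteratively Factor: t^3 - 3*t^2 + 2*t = (t)*(t^2 - 3*t + 2) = t*(t - 1)*(t - 2)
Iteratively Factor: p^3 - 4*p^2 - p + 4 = (p - 4)*(p^2 - 1) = (p - 4)*(p + 1)*(p - 1)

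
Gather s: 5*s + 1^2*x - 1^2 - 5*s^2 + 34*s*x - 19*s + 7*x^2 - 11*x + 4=-5*s^2 + s*(34*x - 14) + 7*x^2 - 10*x + 3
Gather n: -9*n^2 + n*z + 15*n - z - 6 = -9*n^2 + n*(z + 15) - z - 6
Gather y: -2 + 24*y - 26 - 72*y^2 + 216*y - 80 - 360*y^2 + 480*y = -432*y^2 + 720*y - 108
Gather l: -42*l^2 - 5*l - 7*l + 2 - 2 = -42*l^2 - 12*l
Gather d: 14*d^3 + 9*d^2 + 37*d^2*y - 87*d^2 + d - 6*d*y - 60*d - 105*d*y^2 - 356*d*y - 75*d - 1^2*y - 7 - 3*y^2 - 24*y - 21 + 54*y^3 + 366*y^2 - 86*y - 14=14*d^3 + d^2*(37*y - 78) + d*(-105*y^2 - 362*y - 134) + 54*y^3 + 363*y^2 - 111*y - 42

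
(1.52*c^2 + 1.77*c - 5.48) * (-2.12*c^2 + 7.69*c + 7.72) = -3.2224*c^4 + 7.9364*c^3 + 36.9633*c^2 - 28.4768*c - 42.3056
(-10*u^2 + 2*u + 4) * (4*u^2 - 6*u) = -40*u^4 + 68*u^3 + 4*u^2 - 24*u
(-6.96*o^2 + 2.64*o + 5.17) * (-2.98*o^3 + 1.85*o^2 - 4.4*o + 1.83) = 20.7408*o^5 - 20.7432*o^4 + 20.1014*o^3 - 14.7883*o^2 - 17.9168*o + 9.4611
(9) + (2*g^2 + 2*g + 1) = 2*g^2 + 2*g + 10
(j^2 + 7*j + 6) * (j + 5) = j^3 + 12*j^2 + 41*j + 30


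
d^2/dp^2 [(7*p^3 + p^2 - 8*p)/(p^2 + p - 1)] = 2*(5*p^3 - 18*p^2 - 3*p - 7)/(p^6 + 3*p^5 - 5*p^3 + 3*p - 1)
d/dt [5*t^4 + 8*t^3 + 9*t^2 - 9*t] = 20*t^3 + 24*t^2 + 18*t - 9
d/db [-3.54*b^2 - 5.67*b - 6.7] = -7.08*b - 5.67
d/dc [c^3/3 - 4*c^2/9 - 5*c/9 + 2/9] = c^2 - 8*c/9 - 5/9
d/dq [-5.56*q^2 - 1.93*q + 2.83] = -11.12*q - 1.93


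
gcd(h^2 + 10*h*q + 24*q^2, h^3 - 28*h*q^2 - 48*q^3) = h + 4*q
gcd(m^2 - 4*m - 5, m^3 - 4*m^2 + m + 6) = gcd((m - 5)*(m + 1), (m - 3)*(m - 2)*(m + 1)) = m + 1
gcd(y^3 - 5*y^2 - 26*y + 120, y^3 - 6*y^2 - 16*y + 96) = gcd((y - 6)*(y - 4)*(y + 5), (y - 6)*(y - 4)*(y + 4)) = y^2 - 10*y + 24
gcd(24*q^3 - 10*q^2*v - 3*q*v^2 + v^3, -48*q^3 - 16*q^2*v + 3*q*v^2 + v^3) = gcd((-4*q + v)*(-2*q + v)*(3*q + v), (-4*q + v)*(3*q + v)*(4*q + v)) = 12*q^2 + q*v - v^2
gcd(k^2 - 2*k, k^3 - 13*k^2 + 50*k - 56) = k - 2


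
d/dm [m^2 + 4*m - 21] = 2*m + 4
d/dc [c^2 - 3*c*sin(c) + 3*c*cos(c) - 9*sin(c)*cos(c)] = -3*sqrt(2)*c*sin(c + pi/4) + 2*c - 9*cos(2*c) + 3*sqrt(2)*cos(c + pi/4)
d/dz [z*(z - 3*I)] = 2*z - 3*I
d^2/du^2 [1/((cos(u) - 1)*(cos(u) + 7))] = (-4*sin(u)^4 + 66*sin(u)^2 - 39*cos(u)/2 - 9*cos(3*u)/2 + 24)/((cos(u) - 1)^3*(cos(u) + 7)^3)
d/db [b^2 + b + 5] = 2*b + 1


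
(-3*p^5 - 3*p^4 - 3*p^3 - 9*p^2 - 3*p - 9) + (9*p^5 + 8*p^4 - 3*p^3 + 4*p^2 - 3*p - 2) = 6*p^5 + 5*p^4 - 6*p^3 - 5*p^2 - 6*p - 11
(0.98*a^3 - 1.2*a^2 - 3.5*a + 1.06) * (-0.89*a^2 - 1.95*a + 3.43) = -0.8722*a^5 - 0.843*a^4 + 8.8164*a^3 + 1.7656*a^2 - 14.072*a + 3.6358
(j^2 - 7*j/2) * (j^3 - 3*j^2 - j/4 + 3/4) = j^5 - 13*j^4/2 + 41*j^3/4 + 13*j^2/8 - 21*j/8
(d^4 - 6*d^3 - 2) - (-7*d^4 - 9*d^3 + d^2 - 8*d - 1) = 8*d^4 + 3*d^3 - d^2 + 8*d - 1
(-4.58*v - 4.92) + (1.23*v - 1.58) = -3.35*v - 6.5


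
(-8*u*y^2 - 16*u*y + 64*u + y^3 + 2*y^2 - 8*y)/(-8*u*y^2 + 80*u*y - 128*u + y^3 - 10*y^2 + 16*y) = (y + 4)/(y - 8)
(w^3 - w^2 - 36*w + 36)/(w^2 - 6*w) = w + 5 - 6/w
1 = 1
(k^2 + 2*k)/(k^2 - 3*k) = (k + 2)/(k - 3)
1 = 1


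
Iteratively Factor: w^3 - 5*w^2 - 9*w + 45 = (w + 3)*(w^2 - 8*w + 15) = (w - 5)*(w + 3)*(w - 3)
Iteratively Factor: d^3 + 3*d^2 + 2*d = (d + 2)*(d^2 + d) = (d + 1)*(d + 2)*(d)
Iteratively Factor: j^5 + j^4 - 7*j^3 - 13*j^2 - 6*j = (j + 1)*(j^4 - 7*j^2 - 6*j) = (j - 3)*(j + 1)*(j^3 + 3*j^2 + 2*j) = (j - 3)*(j + 1)^2*(j^2 + 2*j) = (j - 3)*(j + 1)^2*(j + 2)*(j)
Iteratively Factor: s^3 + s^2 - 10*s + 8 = (s + 4)*(s^2 - 3*s + 2) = (s - 1)*(s + 4)*(s - 2)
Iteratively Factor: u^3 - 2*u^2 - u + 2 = (u - 1)*(u^2 - u - 2) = (u - 1)*(u + 1)*(u - 2)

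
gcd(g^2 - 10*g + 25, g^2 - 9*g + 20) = g - 5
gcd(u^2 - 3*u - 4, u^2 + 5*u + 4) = u + 1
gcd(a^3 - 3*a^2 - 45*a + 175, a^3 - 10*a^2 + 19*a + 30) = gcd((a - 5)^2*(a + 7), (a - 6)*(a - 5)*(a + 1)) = a - 5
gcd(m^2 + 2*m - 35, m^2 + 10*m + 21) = m + 7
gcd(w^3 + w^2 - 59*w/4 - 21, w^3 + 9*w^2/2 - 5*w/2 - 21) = w + 7/2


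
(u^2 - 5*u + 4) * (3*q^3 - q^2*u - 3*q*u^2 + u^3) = 3*q^3*u^2 - 15*q^3*u + 12*q^3 - q^2*u^3 + 5*q^2*u^2 - 4*q^2*u - 3*q*u^4 + 15*q*u^3 - 12*q*u^2 + u^5 - 5*u^4 + 4*u^3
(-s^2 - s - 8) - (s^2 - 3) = -2*s^2 - s - 5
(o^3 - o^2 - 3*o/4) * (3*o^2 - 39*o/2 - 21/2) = 3*o^5 - 45*o^4/2 + 27*o^3/4 + 201*o^2/8 + 63*o/8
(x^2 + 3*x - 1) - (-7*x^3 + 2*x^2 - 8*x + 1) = 7*x^3 - x^2 + 11*x - 2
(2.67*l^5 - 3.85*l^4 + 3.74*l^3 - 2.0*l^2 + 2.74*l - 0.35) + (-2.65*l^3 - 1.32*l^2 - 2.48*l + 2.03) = 2.67*l^5 - 3.85*l^4 + 1.09*l^3 - 3.32*l^2 + 0.26*l + 1.68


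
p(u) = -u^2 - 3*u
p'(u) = -2*u - 3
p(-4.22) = -5.15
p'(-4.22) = 5.44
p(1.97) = -9.79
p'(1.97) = -6.94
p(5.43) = -45.77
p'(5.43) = -13.86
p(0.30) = -0.99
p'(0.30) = -3.60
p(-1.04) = 2.04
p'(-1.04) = -0.92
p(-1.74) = 2.19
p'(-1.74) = 0.48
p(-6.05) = -18.45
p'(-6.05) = 9.10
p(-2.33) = 1.56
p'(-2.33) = 1.66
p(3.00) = -18.00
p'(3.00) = -9.00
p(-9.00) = -54.00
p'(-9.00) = 15.00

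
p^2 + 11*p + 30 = (p + 5)*(p + 6)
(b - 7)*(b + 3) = b^2 - 4*b - 21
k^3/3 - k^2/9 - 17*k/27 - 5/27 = (k/3 + 1/3)*(k - 5/3)*(k + 1/3)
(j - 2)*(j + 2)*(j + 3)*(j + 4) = j^4 + 7*j^3 + 8*j^2 - 28*j - 48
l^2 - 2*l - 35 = (l - 7)*(l + 5)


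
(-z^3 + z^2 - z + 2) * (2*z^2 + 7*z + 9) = -2*z^5 - 5*z^4 - 4*z^3 + 6*z^2 + 5*z + 18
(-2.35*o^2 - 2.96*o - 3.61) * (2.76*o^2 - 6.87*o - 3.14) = -6.486*o^4 + 7.9749*o^3 + 17.7506*o^2 + 34.0951*o + 11.3354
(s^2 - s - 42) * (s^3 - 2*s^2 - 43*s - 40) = s^5 - 3*s^4 - 83*s^3 + 87*s^2 + 1846*s + 1680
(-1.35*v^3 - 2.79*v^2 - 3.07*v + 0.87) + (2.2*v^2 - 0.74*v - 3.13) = -1.35*v^3 - 0.59*v^2 - 3.81*v - 2.26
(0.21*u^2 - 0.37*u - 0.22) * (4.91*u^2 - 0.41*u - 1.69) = 1.0311*u^4 - 1.9028*u^3 - 1.2834*u^2 + 0.7155*u + 0.3718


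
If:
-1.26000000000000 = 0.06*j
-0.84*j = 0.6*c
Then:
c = 29.40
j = -21.00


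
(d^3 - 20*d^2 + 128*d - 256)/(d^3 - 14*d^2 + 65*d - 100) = (d^2 - 16*d + 64)/(d^2 - 10*d + 25)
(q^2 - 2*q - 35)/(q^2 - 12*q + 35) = (q + 5)/(q - 5)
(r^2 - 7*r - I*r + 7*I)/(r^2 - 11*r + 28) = (r - I)/(r - 4)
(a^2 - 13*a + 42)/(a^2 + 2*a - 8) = (a^2 - 13*a + 42)/(a^2 + 2*a - 8)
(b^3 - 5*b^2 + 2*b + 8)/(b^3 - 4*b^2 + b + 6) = (b - 4)/(b - 3)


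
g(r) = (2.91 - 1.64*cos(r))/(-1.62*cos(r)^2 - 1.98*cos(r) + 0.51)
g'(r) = (2.91 - 1.64*cos(r))*(-3.24*sin(r)*cos(r) - 1.98*sin(r))/(-1.62*cos(r)^2 - 1.98*cos(r) + 0.51)^2 + 1.64*sin(r)/(-1.62*cos(r)^2 - 1.98*cos(r) + 0.51)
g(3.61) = 4.43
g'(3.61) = -2.60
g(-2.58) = 4.19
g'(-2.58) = -2.51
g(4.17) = 3.41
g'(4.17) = -0.46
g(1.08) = -2.73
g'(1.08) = -12.63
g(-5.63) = -0.77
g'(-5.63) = -1.50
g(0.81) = -1.09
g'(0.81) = -2.79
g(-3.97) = 3.63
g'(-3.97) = 1.60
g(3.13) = 5.23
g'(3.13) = 0.11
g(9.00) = 4.54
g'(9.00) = 2.58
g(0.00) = -0.41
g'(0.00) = 0.00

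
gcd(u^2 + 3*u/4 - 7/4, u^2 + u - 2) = u - 1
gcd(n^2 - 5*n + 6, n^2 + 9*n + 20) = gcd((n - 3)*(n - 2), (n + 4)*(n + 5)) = 1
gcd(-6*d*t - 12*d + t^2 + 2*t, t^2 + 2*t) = t + 2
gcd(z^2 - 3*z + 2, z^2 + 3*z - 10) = z - 2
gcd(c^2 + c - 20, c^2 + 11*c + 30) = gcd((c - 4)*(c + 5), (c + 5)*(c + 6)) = c + 5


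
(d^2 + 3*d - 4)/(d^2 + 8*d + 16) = (d - 1)/(d + 4)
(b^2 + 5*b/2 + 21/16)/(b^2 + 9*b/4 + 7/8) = (4*b + 3)/(2*(2*b + 1))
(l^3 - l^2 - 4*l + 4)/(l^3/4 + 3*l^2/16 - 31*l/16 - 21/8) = 16*(l^2 - 3*l + 2)/(4*l^2 - 5*l - 21)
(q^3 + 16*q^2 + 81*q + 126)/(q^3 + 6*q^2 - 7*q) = (q^2 + 9*q + 18)/(q*(q - 1))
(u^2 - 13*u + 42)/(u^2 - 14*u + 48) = (u - 7)/(u - 8)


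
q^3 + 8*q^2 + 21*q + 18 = (q + 2)*(q + 3)^2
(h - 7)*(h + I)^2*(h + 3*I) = h^4 - 7*h^3 + 5*I*h^3 - 7*h^2 - 35*I*h^2 + 49*h - 3*I*h + 21*I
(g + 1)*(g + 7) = g^2 + 8*g + 7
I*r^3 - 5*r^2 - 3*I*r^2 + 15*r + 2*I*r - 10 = (r - 2)*(r + 5*I)*(I*r - I)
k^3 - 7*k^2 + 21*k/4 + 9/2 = (k - 6)*(k - 3/2)*(k + 1/2)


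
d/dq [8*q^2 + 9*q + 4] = 16*q + 9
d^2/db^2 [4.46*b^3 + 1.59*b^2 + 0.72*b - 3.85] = 26.76*b + 3.18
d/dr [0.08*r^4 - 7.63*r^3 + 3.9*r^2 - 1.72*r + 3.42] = 0.32*r^3 - 22.89*r^2 + 7.8*r - 1.72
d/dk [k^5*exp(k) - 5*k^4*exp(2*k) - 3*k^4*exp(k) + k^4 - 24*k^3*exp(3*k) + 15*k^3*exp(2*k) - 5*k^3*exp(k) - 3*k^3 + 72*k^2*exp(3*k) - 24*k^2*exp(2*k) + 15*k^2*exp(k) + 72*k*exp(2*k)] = k^5*exp(k) - 10*k^4*exp(2*k) + 2*k^4*exp(k) - 72*k^3*exp(3*k) + 10*k^3*exp(2*k) - 17*k^3*exp(k) + 4*k^3 + 144*k^2*exp(3*k) - 3*k^2*exp(2*k) - 9*k^2 + 144*k*exp(3*k) + 96*k*exp(2*k) + 30*k*exp(k) + 72*exp(2*k)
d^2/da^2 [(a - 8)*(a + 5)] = 2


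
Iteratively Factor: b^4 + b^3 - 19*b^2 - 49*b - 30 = (b + 3)*(b^3 - 2*b^2 - 13*b - 10) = (b + 2)*(b + 3)*(b^2 - 4*b - 5) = (b - 5)*(b + 2)*(b + 3)*(b + 1)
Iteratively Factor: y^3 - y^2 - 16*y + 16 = (y - 1)*(y^2 - 16) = (y - 4)*(y - 1)*(y + 4)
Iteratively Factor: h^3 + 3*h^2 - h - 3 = (h - 1)*(h^2 + 4*h + 3) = (h - 1)*(h + 1)*(h + 3)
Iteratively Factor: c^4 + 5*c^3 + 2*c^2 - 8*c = (c)*(c^3 + 5*c^2 + 2*c - 8) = c*(c + 4)*(c^2 + c - 2) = c*(c + 2)*(c + 4)*(c - 1)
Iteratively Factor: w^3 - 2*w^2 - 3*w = (w + 1)*(w^2 - 3*w) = w*(w + 1)*(w - 3)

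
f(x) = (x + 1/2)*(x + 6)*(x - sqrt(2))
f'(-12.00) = 303.75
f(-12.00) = -925.58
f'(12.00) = 547.87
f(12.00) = 2381.80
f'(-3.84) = -1.01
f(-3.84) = 37.91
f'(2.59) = 40.28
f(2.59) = 31.21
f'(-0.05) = -6.69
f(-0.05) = -3.92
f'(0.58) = 0.72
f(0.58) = -5.93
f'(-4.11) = 2.68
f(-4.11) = 37.69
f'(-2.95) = -10.09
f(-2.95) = 32.61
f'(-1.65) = -14.81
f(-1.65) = 15.33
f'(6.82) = 202.71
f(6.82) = 507.29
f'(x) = (x + 1/2)*(x + 6) + (x + 1/2)*(x - sqrt(2)) + (x + 6)*(x - sqrt(2))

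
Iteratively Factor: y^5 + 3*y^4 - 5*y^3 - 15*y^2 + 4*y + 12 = (y + 1)*(y^4 + 2*y^3 - 7*y^2 - 8*y + 12) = (y + 1)*(y + 3)*(y^3 - y^2 - 4*y + 4) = (y - 1)*(y + 1)*(y + 3)*(y^2 - 4) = (y - 2)*(y - 1)*(y + 1)*(y + 3)*(y + 2)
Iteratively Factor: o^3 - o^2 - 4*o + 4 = (o - 2)*(o^2 + o - 2) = (o - 2)*(o + 2)*(o - 1)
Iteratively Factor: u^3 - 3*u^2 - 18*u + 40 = (u - 5)*(u^2 + 2*u - 8) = (u - 5)*(u - 2)*(u + 4)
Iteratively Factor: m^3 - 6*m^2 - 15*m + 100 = (m - 5)*(m^2 - m - 20) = (m - 5)^2*(m + 4)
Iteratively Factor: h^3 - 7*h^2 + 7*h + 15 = (h - 3)*(h^2 - 4*h - 5) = (h - 3)*(h + 1)*(h - 5)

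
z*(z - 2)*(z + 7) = z^3 + 5*z^2 - 14*z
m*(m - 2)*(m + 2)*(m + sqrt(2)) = m^4 + sqrt(2)*m^3 - 4*m^2 - 4*sqrt(2)*m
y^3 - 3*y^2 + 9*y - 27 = (y - 3)*(y - 3*I)*(y + 3*I)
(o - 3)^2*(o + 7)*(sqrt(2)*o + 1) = sqrt(2)*o^4 + o^3 + sqrt(2)*o^3 - 33*sqrt(2)*o^2 + o^2 - 33*o + 63*sqrt(2)*o + 63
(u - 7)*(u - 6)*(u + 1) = u^3 - 12*u^2 + 29*u + 42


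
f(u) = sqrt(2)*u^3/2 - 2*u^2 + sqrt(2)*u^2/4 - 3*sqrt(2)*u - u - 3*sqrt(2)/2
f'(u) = 3*sqrt(2)*u^2/2 - 4*u + sqrt(2)*u/2 - 3*sqrt(2) - 1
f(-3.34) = -29.32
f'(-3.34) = 29.42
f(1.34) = -10.40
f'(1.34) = -5.85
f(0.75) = -6.68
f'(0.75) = -6.52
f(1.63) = -11.98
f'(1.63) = -4.97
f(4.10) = -2.56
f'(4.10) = 16.92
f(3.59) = -9.45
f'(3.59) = 10.28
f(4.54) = 6.31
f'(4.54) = 23.53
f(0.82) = -7.14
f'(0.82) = -6.52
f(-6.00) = -182.67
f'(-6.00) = 90.88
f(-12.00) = -1398.18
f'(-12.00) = 339.74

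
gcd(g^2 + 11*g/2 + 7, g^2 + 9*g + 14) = g + 2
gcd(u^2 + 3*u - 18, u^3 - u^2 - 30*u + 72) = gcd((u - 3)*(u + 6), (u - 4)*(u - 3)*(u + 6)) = u^2 + 3*u - 18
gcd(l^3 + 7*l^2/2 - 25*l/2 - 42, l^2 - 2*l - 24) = l + 4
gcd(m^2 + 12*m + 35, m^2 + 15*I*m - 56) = 1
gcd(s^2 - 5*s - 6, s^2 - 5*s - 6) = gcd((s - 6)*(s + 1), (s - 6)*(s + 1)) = s^2 - 5*s - 6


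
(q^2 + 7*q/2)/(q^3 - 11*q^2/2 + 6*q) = (2*q + 7)/(2*q^2 - 11*q + 12)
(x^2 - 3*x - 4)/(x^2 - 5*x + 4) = (x + 1)/(x - 1)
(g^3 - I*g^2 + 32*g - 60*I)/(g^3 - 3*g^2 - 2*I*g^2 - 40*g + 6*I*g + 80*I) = (g^2 + I*g + 30)/(g^2 - 3*g - 40)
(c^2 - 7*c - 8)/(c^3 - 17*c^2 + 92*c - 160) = (c + 1)/(c^2 - 9*c + 20)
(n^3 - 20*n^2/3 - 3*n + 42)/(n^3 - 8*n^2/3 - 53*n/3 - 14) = (n - 3)/(n + 1)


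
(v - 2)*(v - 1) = v^2 - 3*v + 2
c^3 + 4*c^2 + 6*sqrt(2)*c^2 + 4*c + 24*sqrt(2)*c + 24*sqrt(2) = (c + 2)^2*(c + 6*sqrt(2))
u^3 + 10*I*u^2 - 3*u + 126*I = (u - 3*I)*(u + 6*I)*(u + 7*I)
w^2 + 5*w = w*(w + 5)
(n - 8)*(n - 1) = n^2 - 9*n + 8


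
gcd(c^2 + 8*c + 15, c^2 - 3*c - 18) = c + 3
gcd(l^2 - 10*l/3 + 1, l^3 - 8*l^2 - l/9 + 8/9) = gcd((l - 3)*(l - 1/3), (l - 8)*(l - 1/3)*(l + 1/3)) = l - 1/3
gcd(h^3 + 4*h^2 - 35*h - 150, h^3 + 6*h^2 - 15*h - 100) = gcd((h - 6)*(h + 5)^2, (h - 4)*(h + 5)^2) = h^2 + 10*h + 25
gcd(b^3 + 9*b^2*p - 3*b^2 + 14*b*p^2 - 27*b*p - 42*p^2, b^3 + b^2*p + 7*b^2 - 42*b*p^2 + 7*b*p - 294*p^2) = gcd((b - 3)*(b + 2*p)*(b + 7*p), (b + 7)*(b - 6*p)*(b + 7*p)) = b + 7*p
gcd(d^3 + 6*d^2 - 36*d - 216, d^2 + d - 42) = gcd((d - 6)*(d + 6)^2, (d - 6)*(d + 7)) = d - 6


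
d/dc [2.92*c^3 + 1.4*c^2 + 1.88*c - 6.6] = 8.76*c^2 + 2.8*c + 1.88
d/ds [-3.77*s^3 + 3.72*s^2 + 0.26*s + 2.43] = -11.31*s^2 + 7.44*s + 0.26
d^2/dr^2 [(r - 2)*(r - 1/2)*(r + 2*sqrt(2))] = 6*r - 5 + 4*sqrt(2)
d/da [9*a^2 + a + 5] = 18*a + 1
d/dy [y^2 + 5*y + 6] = 2*y + 5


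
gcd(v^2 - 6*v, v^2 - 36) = v - 6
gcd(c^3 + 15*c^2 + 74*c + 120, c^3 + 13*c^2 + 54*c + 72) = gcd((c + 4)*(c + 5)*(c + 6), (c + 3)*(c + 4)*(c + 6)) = c^2 + 10*c + 24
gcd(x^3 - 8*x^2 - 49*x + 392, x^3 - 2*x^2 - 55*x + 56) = x^2 - x - 56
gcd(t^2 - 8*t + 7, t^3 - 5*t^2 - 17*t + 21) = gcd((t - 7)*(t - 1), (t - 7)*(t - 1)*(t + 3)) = t^2 - 8*t + 7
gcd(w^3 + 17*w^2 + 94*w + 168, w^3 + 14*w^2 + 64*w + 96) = w^2 + 10*w + 24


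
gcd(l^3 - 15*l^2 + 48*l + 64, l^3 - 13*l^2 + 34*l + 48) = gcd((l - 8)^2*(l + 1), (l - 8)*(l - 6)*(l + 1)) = l^2 - 7*l - 8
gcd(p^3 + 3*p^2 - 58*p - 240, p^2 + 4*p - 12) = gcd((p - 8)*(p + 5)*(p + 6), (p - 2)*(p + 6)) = p + 6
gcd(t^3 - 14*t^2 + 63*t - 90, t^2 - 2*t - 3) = t - 3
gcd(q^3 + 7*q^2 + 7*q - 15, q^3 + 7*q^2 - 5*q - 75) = q + 5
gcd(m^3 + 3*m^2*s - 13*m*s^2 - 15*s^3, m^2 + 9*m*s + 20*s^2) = m + 5*s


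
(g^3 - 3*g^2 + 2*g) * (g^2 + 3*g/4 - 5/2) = g^5 - 9*g^4/4 - 11*g^3/4 + 9*g^2 - 5*g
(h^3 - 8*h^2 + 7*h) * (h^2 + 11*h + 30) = h^5 + 3*h^4 - 51*h^3 - 163*h^2 + 210*h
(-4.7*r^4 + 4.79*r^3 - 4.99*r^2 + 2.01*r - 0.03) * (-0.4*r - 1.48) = 1.88*r^5 + 5.04*r^4 - 5.0932*r^3 + 6.5812*r^2 - 2.9628*r + 0.0444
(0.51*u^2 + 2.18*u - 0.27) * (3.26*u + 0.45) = 1.6626*u^3 + 7.3363*u^2 + 0.1008*u - 0.1215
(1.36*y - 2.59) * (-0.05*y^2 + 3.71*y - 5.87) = -0.068*y^3 + 5.1751*y^2 - 17.5921*y + 15.2033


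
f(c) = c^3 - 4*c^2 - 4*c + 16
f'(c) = 3*c^2 - 8*c - 4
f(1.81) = 1.59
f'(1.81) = -8.65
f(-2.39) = -10.94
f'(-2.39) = 32.26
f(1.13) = 7.82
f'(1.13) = -9.21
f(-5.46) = -244.18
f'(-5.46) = 129.11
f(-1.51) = 9.48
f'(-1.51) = 14.92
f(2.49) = -3.32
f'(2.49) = -5.32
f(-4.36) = -125.48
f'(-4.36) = 87.91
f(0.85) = 10.32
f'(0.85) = -8.63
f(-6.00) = -320.00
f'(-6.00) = 152.00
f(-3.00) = -35.00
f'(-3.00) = 47.00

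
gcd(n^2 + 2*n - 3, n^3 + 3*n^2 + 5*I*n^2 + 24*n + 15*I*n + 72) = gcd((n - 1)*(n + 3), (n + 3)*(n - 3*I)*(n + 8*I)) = n + 3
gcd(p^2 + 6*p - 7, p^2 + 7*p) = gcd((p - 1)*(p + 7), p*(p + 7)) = p + 7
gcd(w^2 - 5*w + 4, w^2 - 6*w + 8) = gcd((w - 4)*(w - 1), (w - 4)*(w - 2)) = w - 4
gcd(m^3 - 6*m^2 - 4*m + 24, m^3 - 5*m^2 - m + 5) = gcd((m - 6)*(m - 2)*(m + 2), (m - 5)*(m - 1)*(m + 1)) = 1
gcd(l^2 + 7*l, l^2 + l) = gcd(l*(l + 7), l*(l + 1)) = l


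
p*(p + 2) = p^2 + 2*p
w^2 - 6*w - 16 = (w - 8)*(w + 2)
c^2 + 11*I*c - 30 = (c + 5*I)*(c + 6*I)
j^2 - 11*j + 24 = (j - 8)*(j - 3)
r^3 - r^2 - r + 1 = (r - 1)^2*(r + 1)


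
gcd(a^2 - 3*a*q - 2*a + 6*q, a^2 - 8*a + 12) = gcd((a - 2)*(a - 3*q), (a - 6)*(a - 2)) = a - 2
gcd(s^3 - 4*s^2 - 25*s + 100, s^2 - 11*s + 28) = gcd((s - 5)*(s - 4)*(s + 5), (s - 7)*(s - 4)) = s - 4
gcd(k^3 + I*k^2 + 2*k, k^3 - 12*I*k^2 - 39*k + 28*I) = k - I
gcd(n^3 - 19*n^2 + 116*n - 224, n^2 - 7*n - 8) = n - 8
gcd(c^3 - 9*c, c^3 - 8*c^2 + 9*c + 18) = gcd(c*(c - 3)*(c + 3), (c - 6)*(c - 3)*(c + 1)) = c - 3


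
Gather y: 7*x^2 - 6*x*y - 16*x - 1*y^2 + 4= 7*x^2 - 6*x*y - 16*x - y^2 + 4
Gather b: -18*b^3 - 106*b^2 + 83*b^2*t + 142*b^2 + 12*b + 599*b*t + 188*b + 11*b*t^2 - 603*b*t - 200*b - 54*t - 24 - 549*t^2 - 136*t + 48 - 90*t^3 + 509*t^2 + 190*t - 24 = -18*b^3 + b^2*(83*t + 36) + b*(11*t^2 - 4*t) - 90*t^3 - 40*t^2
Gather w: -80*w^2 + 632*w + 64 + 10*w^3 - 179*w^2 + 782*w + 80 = 10*w^3 - 259*w^2 + 1414*w + 144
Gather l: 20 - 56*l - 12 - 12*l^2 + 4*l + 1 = -12*l^2 - 52*l + 9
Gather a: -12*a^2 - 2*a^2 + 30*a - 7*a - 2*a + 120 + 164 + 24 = -14*a^2 + 21*a + 308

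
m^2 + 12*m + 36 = (m + 6)^2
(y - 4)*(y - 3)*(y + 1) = y^3 - 6*y^2 + 5*y + 12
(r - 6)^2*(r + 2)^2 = r^4 - 8*r^3 - 8*r^2 + 96*r + 144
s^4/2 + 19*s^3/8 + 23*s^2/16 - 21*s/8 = s*(s/2 + 1)*(s - 3/4)*(s + 7/2)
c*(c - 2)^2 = c^3 - 4*c^2 + 4*c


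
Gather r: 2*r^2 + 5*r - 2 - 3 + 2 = 2*r^2 + 5*r - 3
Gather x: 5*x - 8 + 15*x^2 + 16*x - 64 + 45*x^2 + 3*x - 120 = 60*x^2 + 24*x - 192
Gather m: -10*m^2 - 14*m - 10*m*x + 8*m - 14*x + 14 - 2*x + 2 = -10*m^2 + m*(-10*x - 6) - 16*x + 16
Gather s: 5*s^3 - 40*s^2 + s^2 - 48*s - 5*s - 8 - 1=5*s^3 - 39*s^2 - 53*s - 9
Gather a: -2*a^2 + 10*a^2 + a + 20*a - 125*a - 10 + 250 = 8*a^2 - 104*a + 240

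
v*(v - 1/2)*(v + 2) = v^3 + 3*v^2/2 - v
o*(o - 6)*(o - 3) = o^3 - 9*o^2 + 18*o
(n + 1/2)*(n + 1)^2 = n^3 + 5*n^2/2 + 2*n + 1/2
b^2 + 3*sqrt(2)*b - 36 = (b - 3*sqrt(2))*(b + 6*sqrt(2))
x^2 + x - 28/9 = (x - 4/3)*(x + 7/3)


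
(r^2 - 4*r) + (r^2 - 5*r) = 2*r^2 - 9*r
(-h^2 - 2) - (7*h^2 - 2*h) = -8*h^2 + 2*h - 2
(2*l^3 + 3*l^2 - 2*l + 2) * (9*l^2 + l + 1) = 18*l^5 + 29*l^4 - 13*l^3 + 19*l^2 + 2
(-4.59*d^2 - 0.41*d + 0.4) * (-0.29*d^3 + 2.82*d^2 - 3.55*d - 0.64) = 1.3311*d^5 - 12.8249*d^4 + 15.0223*d^3 + 5.5211*d^2 - 1.1576*d - 0.256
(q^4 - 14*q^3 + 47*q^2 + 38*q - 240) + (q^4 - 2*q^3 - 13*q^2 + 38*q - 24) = 2*q^4 - 16*q^3 + 34*q^2 + 76*q - 264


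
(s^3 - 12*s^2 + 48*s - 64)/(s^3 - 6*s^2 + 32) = (s - 4)/(s + 2)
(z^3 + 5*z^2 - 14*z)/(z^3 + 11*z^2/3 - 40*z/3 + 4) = 3*z*(z + 7)/(3*z^2 + 17*z - 6)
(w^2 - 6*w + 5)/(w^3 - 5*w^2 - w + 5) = 1/(w + 1)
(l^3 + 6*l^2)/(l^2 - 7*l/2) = 2*l*(l + 6)/(2*l - 7)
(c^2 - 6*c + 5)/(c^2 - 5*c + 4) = (c - 5)/(c - 4)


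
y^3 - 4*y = y*(y - 2)*(y + 2)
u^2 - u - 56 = (u - 8)*(u + 7)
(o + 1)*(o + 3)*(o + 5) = o^3 + 9*o^2 + 23*o + 15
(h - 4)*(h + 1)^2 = h^3 - 2*h^2 - 7*h - 4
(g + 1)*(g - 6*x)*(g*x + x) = g^3*x - 6*g^2*x^2 + 2*g^2*x - 12*g*x^2 + g*x - 6*x^2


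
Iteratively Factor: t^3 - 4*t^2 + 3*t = (t)*(t^2 - 4*t + 3) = t*(t - 1)*(t - 3)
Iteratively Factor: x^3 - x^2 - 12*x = (x + 3)*(x^2 - 4*x) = (x - 4)*(x + 3)*(x)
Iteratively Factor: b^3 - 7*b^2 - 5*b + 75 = (b - 5)*(b^2 - 2*b - 15) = (b - 5)^2*(b + 3)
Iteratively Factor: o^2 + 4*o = (o + 4)*(o)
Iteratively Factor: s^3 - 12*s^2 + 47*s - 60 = (s - 3)*(s^2 - 9*s + 20) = (s - 5)*(s - 3)*(s - 4)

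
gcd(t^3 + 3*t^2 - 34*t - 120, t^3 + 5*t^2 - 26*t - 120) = t + 4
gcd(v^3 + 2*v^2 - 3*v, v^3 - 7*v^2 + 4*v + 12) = 1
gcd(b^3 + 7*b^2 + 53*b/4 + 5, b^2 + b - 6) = 1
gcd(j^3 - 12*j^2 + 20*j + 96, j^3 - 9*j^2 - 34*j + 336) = j - 8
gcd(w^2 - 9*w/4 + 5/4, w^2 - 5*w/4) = w - 5/4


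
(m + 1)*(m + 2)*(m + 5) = m^3 + 8*m^2 + 17*m + 10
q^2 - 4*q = q*(q - 4)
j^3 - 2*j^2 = j^2*(j - 2)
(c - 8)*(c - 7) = c^2 - 15*c + 56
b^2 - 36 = (b - 6)*(b + 6)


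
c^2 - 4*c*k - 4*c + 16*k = (c - 4)*(c - 4*k)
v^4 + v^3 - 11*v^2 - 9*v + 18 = (v - 3)*(v - 1)*(v + 2)*(v + 3)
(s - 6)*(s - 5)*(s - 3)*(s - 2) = s^4 - 16*s^3 + 91*s^2 - 216*s + 180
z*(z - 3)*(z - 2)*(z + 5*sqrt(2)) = z^4 - 5*z^3 + 5*sqrt(2)*z^3 - 25*sqrt(2)*z^2 + 6*z^2 + 30*sqrt(2)*z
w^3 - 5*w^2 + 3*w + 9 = (w - 3)^2*(w + 1)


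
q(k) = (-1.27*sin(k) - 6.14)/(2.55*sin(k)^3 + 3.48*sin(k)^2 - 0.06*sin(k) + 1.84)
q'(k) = (-1.27*sin(k) - 6.14)*(-7.65*sin(k)^2*cos(k) - 6.96*sin(k)*cos(k) + 0.06*cos(k))/(2.55*sin(k)^3 + 3.48*sin(k)^2 - 0.06*sin(k) + 1.84)^2 - 1.27*cos(k)/(2.55*sin(k)^3 + 3.48*sin(k)^2 - 0.06*sin(k) + 1.84)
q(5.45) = -1.89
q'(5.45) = -0.78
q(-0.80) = -1.91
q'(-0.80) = -0.87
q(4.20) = -1.77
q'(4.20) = 0.31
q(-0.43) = -2.46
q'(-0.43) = -2.10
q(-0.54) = -2.24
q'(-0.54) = -1.72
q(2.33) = -1.53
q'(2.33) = -1.88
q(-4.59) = -0.96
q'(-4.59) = -0.20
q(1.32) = -1.00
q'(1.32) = 0.42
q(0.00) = -3.34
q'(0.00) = -0.80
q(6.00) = -2.79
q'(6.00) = -2.41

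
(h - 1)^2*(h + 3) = h^3 + h^2 - 5*h + 3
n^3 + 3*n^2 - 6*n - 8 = (n - 2)*(n + 1)*(n + 4)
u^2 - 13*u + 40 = (u - 8)*(u - 5)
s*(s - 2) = s^2 - 2*s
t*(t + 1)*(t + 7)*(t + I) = t^4 + 8*t^3 + I*t^3 + 7*t^2 + 8*I*t^2 + 7*I*t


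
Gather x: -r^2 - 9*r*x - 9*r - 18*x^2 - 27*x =-r^2 - 9*r - 18*x^2 + x*(-9*r - 27)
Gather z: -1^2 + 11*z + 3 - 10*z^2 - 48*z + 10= -10*z^2 - 37*z + 12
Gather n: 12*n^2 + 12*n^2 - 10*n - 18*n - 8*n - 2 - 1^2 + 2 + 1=24*n^2 - 36*n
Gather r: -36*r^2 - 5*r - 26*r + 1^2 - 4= -36*r^2 - 31*r - 3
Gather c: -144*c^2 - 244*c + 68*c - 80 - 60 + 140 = -144*c^2 - 176*c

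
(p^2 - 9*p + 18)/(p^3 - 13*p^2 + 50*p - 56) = (p^2 - 9*p + 18)/(p^3 - 13*p^2 + 50*p - 56)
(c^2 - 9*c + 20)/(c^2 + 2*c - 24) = (c - 5)/(c + 6)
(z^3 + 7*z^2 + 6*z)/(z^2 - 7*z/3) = 3*(z^2 + 7*z + 6)/(3*z - 7)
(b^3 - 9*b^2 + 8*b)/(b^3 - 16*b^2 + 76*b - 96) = b*(b - 1)/(b^2 - 8*b + 12)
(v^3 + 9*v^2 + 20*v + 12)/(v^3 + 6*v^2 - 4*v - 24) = (v + 1)/(v - 2)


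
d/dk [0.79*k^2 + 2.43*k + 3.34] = 1.58*k + 2.43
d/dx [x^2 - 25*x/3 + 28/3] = 2*x - 25/3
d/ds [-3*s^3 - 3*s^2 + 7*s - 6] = -9*s^2 - 6*s + 7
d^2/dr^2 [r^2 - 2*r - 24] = 2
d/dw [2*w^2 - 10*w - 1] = 4*w - 10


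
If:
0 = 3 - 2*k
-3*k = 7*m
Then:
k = 3/2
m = -9/14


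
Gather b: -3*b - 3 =-3*b - 3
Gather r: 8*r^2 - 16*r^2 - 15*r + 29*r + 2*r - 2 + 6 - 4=-8*r^2 + 16*r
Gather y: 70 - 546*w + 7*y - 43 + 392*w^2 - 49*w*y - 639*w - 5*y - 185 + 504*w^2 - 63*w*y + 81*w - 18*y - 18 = 896*w^2 - 1104*w + y*(-112*w - 16) - 176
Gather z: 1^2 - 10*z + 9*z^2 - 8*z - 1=9*z^2 - 18*z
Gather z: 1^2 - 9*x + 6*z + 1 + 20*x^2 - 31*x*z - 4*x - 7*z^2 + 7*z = 20*x^2 - 13*x - 7*z^2 + z*(13 - 31*x) + 2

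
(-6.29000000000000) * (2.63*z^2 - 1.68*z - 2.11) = -16.5427*z^2 + 10.5672*z + 13.2719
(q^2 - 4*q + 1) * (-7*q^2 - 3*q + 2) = -7*q^4 + 25*q^3 + 7*q^2 - 11*q + 2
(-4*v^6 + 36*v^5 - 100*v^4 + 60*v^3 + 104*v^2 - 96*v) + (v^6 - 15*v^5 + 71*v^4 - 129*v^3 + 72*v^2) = -3*v^6 + 21*v^5 - 29*v^4 - 69*v^3 + 176*v^2 - 96*v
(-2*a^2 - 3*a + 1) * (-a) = 2*a^3 + 3*a^2 - a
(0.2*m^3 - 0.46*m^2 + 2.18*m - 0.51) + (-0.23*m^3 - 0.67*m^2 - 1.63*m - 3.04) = -0.03*m^3 - 1.13*m^2 + 0.55*m - 3.55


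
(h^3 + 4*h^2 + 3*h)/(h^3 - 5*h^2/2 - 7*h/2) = 2*(h + 3)/(2*h - 7)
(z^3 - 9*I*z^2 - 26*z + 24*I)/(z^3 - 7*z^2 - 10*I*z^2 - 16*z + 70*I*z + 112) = (z^2 - 7*I*z - 12)/(z^2 - z*(7 + 8*I) + 56*I)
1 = 1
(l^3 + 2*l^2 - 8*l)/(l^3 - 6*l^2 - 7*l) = (-l^2 - 2*l + 8)/(-l^2 + 6*l + 7)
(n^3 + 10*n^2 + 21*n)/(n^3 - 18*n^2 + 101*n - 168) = n*(n^2 + 10*n + 21)/(n^3 - 18*n^2 + 101*n - 168)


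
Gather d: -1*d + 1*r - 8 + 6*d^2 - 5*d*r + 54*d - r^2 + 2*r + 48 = 6*d^2 + d*(53 - 5*r) - r^2 + 3*r + 40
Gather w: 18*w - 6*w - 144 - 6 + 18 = 12*w - 132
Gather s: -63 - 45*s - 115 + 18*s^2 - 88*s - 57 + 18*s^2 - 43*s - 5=36*s^2 - 176*s - 240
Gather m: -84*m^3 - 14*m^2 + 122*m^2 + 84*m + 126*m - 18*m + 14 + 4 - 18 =-84*m^3 + 108*m^2 + 192*m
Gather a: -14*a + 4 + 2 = 6 - 14*a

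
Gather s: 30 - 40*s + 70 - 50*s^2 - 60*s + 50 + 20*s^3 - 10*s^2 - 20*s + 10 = 20*s^3 - 60*s^2 - 120*s + 160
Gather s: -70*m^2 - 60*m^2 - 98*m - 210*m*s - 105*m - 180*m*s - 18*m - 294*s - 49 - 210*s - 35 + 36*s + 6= -130*m^2 - 221*m + s*(-390*m - 468) - 78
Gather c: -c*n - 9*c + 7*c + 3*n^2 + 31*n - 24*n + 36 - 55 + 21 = c*(-n - 2) + 3*n^2 + 7*n + 2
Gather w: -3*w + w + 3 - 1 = 2 - 2*w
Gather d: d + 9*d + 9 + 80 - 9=10*d + 80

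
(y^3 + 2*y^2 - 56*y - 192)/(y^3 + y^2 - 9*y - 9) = (y^3 + 2*y^2 - 56*y - 192)/(y^3 + y^2 - 9*y - 9)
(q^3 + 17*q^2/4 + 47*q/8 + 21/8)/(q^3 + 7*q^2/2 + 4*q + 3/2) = (q + 7/4)/(q + 1)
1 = 1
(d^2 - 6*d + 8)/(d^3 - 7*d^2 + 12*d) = (d - 2)/(d*(d - 3))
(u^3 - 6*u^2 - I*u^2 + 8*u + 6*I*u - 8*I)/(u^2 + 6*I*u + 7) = (u^2 - 6*u + 8)/(u + 7*I)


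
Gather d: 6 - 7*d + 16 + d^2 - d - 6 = d^2 - 8*d + 16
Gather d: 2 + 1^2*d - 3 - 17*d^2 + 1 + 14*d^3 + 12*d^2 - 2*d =14*d^3 - 5*d^2 - d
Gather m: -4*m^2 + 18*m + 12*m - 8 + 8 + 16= -4*m^2 + 30*m + 16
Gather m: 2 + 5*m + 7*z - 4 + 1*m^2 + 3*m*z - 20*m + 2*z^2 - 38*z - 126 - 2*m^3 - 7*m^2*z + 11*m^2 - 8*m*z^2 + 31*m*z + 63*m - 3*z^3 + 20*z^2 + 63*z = -2*m^3 + m^2*(12 - 7*z) + m*(-8*z^2 + 34*z + 48) - 3*z^3 + 22*z^2 + 32*z - 128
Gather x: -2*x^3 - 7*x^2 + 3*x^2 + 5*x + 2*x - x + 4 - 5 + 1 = -2*x^3 - 4*x^2 + 6*x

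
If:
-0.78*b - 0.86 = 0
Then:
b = -1.10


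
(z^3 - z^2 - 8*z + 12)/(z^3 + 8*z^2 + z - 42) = (z - 2)/(z + 7)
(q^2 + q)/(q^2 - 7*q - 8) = q/(q - 8)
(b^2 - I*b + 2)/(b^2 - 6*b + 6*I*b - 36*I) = (b^2 - I*b + 2)/(b^2 + 6*b*(-1 + I) - 36*I)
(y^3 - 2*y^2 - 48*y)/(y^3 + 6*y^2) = (y - 8)/y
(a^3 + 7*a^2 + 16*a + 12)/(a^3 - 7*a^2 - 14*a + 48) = (a^2 + 4*a + 4)/(a^2 - 10*a + 16)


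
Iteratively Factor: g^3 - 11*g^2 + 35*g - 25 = (g - 5)*(g^2 - 6*g + 5) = (g - 5)^2*(g - 1)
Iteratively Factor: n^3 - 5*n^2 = (n)*(n^2 - 5*n) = n^2*(n - 5)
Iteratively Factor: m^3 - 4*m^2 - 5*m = (m + 1)*(m^2 - 5*m) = (m - 5)*(m + 1)*(m)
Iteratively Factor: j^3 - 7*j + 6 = (j + 3)*(j^2 - 3*j + 2) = (j - 1)*(j + 3)*(j - 2)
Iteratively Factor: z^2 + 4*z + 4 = (z + 2)*(z + 2)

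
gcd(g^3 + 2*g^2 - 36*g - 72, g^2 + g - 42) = g - 6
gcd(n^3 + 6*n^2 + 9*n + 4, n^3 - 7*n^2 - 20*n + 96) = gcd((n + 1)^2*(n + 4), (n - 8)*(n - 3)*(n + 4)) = n + 4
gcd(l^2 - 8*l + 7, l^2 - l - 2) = 1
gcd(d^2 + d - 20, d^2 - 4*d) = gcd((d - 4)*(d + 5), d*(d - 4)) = d - 4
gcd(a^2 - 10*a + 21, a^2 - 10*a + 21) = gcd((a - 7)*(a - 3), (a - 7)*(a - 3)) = a^2 - 10*a + 21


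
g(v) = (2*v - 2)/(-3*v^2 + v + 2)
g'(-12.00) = 0.01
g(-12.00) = 0.06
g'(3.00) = 0.05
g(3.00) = -0.18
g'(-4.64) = 0.04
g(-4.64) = 0.17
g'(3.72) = 0.03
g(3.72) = -0.15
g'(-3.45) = 0.09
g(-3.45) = 0.24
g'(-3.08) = 0.11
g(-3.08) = 0.28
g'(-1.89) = 0.45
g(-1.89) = 0.54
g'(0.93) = 0.26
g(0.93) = -0.42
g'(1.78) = 0.11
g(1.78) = -0.27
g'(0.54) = 0.46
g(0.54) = -0.55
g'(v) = (2*v - 2)*(6*v - 1)/(-3*v^2 + v + 2)^2 + 2/(-3*v^2 + v + 2)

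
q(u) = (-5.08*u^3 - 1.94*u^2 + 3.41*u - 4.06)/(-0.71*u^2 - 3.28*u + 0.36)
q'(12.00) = 6.65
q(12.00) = 63.87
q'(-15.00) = 5.84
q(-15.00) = -151.13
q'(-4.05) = -293.62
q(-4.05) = 144.01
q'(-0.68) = -3.01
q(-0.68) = -2.51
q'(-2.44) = -19.36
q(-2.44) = 12.06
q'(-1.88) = -10.12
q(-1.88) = 4.09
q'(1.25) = 2.47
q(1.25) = 2.63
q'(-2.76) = -28.60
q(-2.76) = 19.62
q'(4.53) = 5.49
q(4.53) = 17.22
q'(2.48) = 4.31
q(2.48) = 7.00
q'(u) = (1.42*u + 3.28)*(-5.08*u^3 - 1.94*u^2 + 3.41*u - 4.06)/(-0.71*u^2 - 3.28*u + 0.36)^2 + (-15.24*u^2 - 3.88*u + 3.41)/(-0.71*u^2 - 3.28*u + 0.36) = (3.6068*u^4 + 33.3248*u^3 + 3.2979*u^2 - 7.162*u - 12.0892)/(0.5041*u^4 + 4.6576*u^3 + 10.2472*u^2 - 2.3616*u + 0.1296)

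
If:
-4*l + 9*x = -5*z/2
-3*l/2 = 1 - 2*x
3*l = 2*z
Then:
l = -9/13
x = -1/52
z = -27/26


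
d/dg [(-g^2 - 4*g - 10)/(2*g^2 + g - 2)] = (7*g^2 + 44*g + 18)/(4*g^4 + 4*g^3 - 7*g^2 - 4*g + 4)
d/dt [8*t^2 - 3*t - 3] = 16*t - 3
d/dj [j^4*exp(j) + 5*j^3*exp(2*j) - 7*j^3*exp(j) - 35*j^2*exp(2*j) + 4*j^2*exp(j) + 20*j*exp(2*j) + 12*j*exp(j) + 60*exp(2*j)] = (j^4 + 10*j^3*exp(j) - 3*j^3 - 55*j^2*exp(j) - 17*j^2 - 30*j*exp(j) + 20*j + 140*exp(j) + 12)*exp(j)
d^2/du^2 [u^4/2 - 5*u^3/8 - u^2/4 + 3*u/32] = 6*u^2 - 15*u/4 - 1/2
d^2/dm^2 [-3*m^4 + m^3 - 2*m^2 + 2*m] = -36*m^2 + 6*m - 4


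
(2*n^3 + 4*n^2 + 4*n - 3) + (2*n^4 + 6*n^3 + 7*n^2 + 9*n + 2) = 2*n^4 + 8*n^3 + 11*n^2 + 13*n - 1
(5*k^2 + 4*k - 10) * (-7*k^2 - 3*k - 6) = -35*k^4 - 43*k^3 + 28*k^2 + 6*k + 60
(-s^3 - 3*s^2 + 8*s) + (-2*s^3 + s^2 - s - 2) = -3*s^3 - 2*s^2 + 7*s - 2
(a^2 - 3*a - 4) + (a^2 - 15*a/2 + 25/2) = 2*a^2 - 21*a/2 + 17/2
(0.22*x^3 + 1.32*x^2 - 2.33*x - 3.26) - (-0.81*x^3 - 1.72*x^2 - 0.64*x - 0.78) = 1.03*x^3 + 3.04*x^2 - 1.69*x - 2.48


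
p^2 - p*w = p*(p - w)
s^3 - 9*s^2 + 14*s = s*(s - 7)*(s - 2)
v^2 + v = v*(v + 1)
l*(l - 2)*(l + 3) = l^3 + l^2 - 6*l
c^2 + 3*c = c*(c + 3)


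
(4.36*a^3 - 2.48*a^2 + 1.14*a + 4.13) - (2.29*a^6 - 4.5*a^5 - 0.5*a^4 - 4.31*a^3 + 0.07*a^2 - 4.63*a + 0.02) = -2.29*a^6 + 4.5*a^5 + 0.5*a^4 + 8.67*a^3 - 2.55*a^2 + 5.77*a + 4.11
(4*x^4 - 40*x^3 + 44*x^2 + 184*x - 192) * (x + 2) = 4*x^5 - 32*x^4 - 36*x^3 + 272*x^2 + 176*x - 384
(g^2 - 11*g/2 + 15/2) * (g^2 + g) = g^4 - 9*g^3/2 + 2*g^2 + 15*g/2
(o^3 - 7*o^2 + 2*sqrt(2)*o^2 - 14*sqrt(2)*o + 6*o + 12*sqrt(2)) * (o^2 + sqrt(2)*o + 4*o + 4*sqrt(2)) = o^5 - 3*o^4 + 3*sqrt(2)*o^4 - 18*o^3 - 9*sqrt(2)*o^3 - 66*sqrt(2)*o^2 + 12*o^2 - 88*o + 72*sqrt(2)*o + 96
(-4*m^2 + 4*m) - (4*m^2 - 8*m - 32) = -8*m^2 + 12*m + 32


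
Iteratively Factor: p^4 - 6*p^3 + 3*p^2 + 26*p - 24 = (p - 1)*(p^3 - 5*p^2 - 2*p + 24) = (p - 1)*(p + 2)*(p^2 - 7*p + 12) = (p - 3)*(p - 1)*(p + 2)*(p - 4)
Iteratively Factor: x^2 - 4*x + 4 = (x - 2)*(x - 2)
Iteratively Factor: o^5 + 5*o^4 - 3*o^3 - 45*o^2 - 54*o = (o)*(o^4 + 5*o^3 - 3*o^2 - 45*o - 54) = o*(o + 3)*(o^3 + 2*o^2 - 9*o - 18) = o*(o - 3)*(o + 3)*(o^2 + 5*o + 6) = o*(o - 3)*(o + 2)*(o + 3)*(o + 3)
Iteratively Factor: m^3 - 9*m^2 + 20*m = (m - 4)*(m^2 - 5*m) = m*(m - 4)*(m - 5)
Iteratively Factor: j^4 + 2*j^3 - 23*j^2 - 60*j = (j)*(j^3 + 2*j^2 - 23*j - 60) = j*(j + 4)*(j^2 - 2*j - 15) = j*(j - 5)*(j + 4)*(j + 3)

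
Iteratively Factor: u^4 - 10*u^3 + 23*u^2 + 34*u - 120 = (u - 3)*(u^3 - 7*u^2 + 2*u + 40) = (u - 5)*(u - 3)*(u^2 - 2*u - 8) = (u - 5)*(u - 4)*(u - 3)*(u + 2)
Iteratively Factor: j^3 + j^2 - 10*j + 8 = (j + 4)*(j^2 - 3*j + 2) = (j - 2)*(j + 4)*(j - 1)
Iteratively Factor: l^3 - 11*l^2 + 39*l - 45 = (l - 5)*(l^2 - 6*l + 9) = (l - 5)*(l - 3)*(l - 3)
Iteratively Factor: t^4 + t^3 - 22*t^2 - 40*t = (t + 4)*(t^3 - 3*t^2 - 10*t) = (t - 5)*(t + 4)*(t^2 + 2*t) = (t - 5)*(t + 2)*(t + 4)*(t)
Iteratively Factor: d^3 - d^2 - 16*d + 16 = (d + 4)*(d^2 - 5*d + 4) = (d - 4)*(d + 4)*(d - 1)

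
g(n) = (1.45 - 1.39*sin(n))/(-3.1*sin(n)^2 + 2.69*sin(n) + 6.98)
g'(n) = (1.45 - 1.39*sin(n))*(6.2*sin(n)*cos(n) - 2.69*cos(n))/(-3.1*sin(n)^2 + 2.69*sin(n) + 6.98)^2 - 1.39*cos(n)/(-3.1*sin(n)^2 + 2.69*sin(n) + 6.98) = (-4.309*sin(n)^2 + 8.99*sin(n) - 13.6027)*cos(n)/(9.61*sin(n)^4 - 16.678*sin(n)^3 - 36.0399*sin(n)^2 + 37.5524*sin(n) + 48.7204)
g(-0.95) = 0.94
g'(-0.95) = -1.84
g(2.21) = 0.05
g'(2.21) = 0.11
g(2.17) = 0.04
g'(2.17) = 0.10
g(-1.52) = 2.36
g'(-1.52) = -0.95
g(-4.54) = 0.01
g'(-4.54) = 0.03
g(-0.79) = 0.70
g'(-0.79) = -1.27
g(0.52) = 0.10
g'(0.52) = -0.16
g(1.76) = 0.01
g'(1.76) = 0.04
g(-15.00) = 0.60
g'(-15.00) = 1.05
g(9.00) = 0.12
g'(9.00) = 0.17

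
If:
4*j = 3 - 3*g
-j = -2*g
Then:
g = 3/11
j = 6/11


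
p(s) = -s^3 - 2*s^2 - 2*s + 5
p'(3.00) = -41.00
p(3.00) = -46.00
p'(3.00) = -41.00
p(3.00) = -46.00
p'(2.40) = -28.88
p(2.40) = -25.14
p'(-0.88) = -0.80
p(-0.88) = 5.89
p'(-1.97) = -5.76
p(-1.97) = 8.82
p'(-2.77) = -13.94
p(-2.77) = 16.45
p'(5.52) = -115.49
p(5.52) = -235.18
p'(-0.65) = -0.67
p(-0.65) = 5.73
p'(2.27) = -26.54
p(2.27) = -21.54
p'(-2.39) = -9.58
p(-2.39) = 12.01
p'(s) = -3*s^2 - 4*s - 2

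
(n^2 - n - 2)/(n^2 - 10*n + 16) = (n + 1)/(n - 8)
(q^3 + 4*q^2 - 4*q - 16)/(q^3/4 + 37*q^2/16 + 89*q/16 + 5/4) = 16*(q^2 - 4)/(4*q^2 + 21*q + 5)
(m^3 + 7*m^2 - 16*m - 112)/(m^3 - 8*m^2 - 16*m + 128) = (m + 7)/(m - 8)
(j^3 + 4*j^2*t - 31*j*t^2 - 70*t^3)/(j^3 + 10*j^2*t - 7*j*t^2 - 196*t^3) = (-j^2 + 3*j*t + 10*t^2)/(-j^2 - 3*j*t + 28*t^2)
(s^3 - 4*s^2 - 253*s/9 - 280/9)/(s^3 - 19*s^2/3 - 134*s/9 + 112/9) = (3*s + 5)/(3*s - 2)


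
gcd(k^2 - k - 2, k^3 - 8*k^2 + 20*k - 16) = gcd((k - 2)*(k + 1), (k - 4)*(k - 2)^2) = k - 2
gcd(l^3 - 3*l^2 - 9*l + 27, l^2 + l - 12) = l - 3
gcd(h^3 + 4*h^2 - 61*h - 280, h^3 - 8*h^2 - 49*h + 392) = h^2 - h - 56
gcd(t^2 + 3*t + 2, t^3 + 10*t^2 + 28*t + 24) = t + 2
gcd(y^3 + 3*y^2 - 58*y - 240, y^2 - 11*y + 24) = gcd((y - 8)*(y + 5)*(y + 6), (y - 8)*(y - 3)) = y - 8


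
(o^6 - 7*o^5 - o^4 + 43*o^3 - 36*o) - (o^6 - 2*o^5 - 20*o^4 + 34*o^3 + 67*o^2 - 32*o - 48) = -5*o^5 + 19*o^4 + 9*o^3 - 67*o^2 - 4*o + 48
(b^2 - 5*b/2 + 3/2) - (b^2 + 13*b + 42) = -31*b/2 - 81/2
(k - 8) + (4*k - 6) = 5*k - 14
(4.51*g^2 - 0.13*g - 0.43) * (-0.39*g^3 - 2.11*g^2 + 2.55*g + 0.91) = -1.7589*g^5 - 9.4654*g^4 + 11.9425*g^3 + 4.6799*g^2 - 1.2148*g - 0.3913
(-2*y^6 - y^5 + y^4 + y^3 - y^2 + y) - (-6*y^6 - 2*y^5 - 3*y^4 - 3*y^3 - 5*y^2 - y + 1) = 4*y^6 + y^5 + 4*y^4 + 4*y^3 + 4*y^2 + 2*y - 1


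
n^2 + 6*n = n*(n + 6)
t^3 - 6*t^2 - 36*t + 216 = (t - 6)^2*(t + 6)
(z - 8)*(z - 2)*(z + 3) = z^3 - 7*z^2 - 14*z + 48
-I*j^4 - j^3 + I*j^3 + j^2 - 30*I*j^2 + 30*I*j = j*(j - 6*I)*(j + 5*I)*(-I*j + I)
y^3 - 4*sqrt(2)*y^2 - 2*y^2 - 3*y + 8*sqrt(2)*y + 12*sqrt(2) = (y - 3)*(y + 1)*(y - 4*sqrt(2))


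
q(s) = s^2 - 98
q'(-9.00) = -18.00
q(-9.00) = -17.00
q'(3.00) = 6.00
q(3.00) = -89.00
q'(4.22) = 8.44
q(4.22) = -80.19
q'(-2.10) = -4.20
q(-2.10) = -93.59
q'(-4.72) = -9.44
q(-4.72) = -75.72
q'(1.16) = 2.32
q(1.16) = -96.65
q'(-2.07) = -4.14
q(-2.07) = -93.72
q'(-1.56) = -3.12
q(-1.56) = -95.57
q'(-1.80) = -3.60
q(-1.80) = -94.76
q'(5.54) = 11.08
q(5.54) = -67.31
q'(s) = 2*s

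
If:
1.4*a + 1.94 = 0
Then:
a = -1.39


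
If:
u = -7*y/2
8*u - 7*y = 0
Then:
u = 0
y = 0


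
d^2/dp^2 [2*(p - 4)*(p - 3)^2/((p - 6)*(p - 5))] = 8*(7*p^3 - 99*p^2 + 459*p - 693)/(p^6 - 33*p^5 + 453*p^4 - 3311*p^3 + 13590*p^2 - 29700*p + 27000)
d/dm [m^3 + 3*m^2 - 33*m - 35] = 3*m^2 + 6*m - 33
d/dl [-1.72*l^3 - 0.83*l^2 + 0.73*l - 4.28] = -5.16*l^2 - 1.66*l + 0.73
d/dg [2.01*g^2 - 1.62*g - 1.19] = 4.02*g - 1.62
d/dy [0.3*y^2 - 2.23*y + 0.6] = 0.6*y - 2.23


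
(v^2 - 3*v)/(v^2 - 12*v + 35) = v*(v - 3)/(v^2 - 12*v + 35)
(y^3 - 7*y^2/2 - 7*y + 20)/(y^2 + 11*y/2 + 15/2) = (y^2 - 6*y + 8)/(y + 3)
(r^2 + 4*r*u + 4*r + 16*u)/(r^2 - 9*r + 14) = (r^2 + 4*r*u + 4*r + 16*u)/(r^2 - 9*r + 14)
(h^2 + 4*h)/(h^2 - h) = (h + 4)/(h - 1)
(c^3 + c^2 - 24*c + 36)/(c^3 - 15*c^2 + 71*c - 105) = (c^2 + 4*c - 12)/(c^2 - 12*c + 35)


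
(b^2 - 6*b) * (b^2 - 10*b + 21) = b^4 - 16*b^3 + 81*b^2 - 126*b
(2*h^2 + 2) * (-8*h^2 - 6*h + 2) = -16*h^4 - 12*h^3 - 12*h^2 - 12*h + 4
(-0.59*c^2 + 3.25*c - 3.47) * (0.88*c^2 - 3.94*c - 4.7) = -0.5192*c^4 + 5.1846*c^3 - 13.0856*c^2 - 1.6032*c + 16.309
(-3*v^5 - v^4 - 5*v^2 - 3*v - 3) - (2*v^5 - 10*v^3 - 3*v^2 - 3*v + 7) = -5*v^5 - v^4 + 10*v^3 - 2*v^2 - 10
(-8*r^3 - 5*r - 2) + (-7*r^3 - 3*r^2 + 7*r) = -15*r^3 - 3*r^2 + 2*r - 2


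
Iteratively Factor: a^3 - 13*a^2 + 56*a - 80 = (a - 5)*(a^2 - 8*a + 16) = (a - 5)*(a - 4)*(a - 4)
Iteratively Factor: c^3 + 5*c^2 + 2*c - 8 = (c + 2)*(c^2 + 3*c - 4) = (c - 1)*(c + 2)*(c + 4)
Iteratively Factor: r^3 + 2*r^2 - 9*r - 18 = (r + 2)*(r^2 - 9) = (r + 2)*(r + 3)*(r - 3)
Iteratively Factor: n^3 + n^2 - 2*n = (n)*(n^2 + n - 2) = n*(n + 2)*(n - 1)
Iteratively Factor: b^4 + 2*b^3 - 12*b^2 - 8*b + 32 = (b + 2)*(b^3 - 12*b + 16) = (b - 2)*(b + 2)*(b^2 + 2*b - 8) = (b - 2)^2*(b + 2)*(b + 4)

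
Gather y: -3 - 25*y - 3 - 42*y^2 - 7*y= -42*y^2 - 32*y - 6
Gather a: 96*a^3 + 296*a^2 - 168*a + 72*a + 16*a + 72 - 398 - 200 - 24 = 96*a^3 + 296*a^2 - 80*a - 550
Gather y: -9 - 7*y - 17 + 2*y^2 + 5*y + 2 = 2*y^2 - 2*y - 24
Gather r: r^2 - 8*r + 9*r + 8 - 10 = r^2 + r - 2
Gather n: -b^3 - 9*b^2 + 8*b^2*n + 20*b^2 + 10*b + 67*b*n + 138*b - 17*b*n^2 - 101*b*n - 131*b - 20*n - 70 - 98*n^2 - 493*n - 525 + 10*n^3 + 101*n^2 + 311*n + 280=-b^3 + 11*b^2 + 17*b + 10*n^3 + n^2*(3 - 17*b) + n*(8*b^2 - 34*b - 202) - 315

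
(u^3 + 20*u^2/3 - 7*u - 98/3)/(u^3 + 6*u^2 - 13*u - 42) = (u - 7/3)/(u - 3)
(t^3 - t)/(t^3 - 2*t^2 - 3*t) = (t - 1)/(t - 3)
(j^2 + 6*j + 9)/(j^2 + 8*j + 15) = (j + 3)/(j + 5)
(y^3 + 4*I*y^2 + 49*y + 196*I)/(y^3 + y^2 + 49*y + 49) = (y + 4*I)/(y + 1)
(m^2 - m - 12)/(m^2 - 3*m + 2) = (m^2 - m - 12)/(m^2 - 3*m + 2)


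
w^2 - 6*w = w*(w - 6)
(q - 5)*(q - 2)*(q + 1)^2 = q^4 - 5*q^3 - 3*q^2 + 13*q + 10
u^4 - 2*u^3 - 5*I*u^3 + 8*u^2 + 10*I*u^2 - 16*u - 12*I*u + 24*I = (u - 2)*(u - 6*I)*(u - I)*(u + 2*I)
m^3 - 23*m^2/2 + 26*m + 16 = (m - 8)*(m - 4)*(m + 1/2)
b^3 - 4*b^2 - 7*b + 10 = (b - 5)*(b - 1)*(b + 2)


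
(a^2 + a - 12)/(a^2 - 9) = (a + 4)/(a + 3)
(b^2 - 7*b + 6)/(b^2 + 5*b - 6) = (b - 6)/(b + 6)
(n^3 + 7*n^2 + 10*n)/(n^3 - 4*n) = (n + 5)/(n - 2)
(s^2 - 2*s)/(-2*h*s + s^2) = (2 - s)/(2*h - s)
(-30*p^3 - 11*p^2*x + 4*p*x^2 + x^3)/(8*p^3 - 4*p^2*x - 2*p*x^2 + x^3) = (-15*p^2 + 2*p*x + x^2)/(4*p^2 - 4*p*x + x^2)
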